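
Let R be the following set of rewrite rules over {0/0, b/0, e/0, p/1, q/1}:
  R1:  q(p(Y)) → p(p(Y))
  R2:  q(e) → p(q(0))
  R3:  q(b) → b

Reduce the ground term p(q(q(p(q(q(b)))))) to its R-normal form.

p(p(p(p(b))))

1. p(q(q(p(q(q(b))))))  →  p(q(p(p(q(q(b))))))   [R1 at 1.1]
2. p(q(p(p(q(q(b))))))  →  p(p(p(p(q(q(b))))))   [R1 at 1]
3. p(p(p(p(q(q(b))))))  →  p(p(p(p(q(b)))))   [R3 at 1.1.1.1.1]
4. p(p(p(p(q(b)))))  →  p(p(p(p(b))))   [R3 at 1.1.1.1]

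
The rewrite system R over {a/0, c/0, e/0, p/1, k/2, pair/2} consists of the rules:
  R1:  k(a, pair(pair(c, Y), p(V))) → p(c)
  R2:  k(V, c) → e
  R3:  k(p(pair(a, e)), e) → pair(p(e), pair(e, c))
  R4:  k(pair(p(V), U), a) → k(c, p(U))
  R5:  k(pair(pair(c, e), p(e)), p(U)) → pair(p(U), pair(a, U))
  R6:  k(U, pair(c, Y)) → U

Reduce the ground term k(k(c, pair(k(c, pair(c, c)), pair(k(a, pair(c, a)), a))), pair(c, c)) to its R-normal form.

1. k(k(c, pair(k(c, pair(c, c)), pair(k(a, pair(c, a)), a))), pair(c, c))  →  k(c, pair(k(c, pair(c, c)), pair(k(a, pair(c, a)), a)))   [R6 at ε]
2. k(c, pair(k(c, pair(c, c)), pair(k(a, pair(c, a)), a)))  →  k(c, pair(c, pair(k(a, pair(c, a)), a)))   [R6 at 2.1]
3. k(c, pair(c, pair(k(a, pair(c, a)), a)))  →  c   [R6 at ε]

c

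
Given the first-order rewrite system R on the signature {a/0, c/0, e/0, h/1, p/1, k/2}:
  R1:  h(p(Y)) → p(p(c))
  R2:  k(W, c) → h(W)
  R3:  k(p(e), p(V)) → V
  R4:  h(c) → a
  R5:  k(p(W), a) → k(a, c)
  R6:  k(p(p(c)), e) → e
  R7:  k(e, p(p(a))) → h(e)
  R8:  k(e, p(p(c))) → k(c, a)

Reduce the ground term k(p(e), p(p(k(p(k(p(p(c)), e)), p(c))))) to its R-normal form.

1. k(p(e), p(p(k(p(k(p(p(c)), e)), p(c)))))  →  p(k(p(k(p(p(c)), e)), p(c)))   [R3 at ε]
2. p(k(p(k(p(p(c)), e)), p(c)))  →  p(k(p(e), p(c)))   [R6 at 1.1.1]
3. p(k(p(e), p(c)))  →  p(c)   [R3 at 1]

p(c)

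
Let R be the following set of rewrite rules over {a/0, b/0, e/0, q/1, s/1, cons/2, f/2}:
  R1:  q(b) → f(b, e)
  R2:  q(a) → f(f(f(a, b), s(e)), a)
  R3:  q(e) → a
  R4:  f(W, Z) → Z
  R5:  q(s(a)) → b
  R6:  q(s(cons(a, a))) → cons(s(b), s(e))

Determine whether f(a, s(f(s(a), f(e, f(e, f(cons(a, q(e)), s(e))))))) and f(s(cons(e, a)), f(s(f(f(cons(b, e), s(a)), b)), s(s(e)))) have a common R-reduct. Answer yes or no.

Reduce t₁ = f(a, s(f(s(a), f(e, f(e, f(cons(a, q(e)), s(e))))))):
1. f(a, s(f(s(a), f(e, f(e, f(cons(a, q(e)), s(e)))))))  →  s(f(s(a), f(e, f(e, f(cons(a, q(e)), s(e))))))   [R4 at ε]
2. s(f(s(a), f(e, f(e, f(cons(a, q(e)), s(e))))))  →  s(f(e, f(e, f(cons(a, q(e)), s(e)))))   [R4 at 1]
3. s(f(e, f(e, f(cons(a, q(e)), s(e)))))  →  s(f(e, f(cons(a, q(e)), s(e))))   [R4 at 1]
4. s(f(e, f(cons(a, q(e)), s(e))))  →  s(f(cons(a, q(e)), s(e)))   [R4 at 1]
5. s(f(cons(a, q(e)), s(e)))  →  s(s(e))   [R4 at 1]

Reduce t₂ = f(s(cons(e, a)), f(s(f(f(cons(b, e), s(a)), b)), s(s(e)))):
1. f(s(cons(e, a)), f(s(f(f(cons(b, e), s(a)), b)), s(s(e))))  →  f(s(f(f(cons(b, e), s(a)), b)), s(s(e)))   [R4 at ε]
2. f(s(f(f(cons(b, e), s(a)), b)), s(s(e)))  →  s(s(e))   [R4 at ε]

yes — NF(t₁) = s(s(e)), NF(t₂) = s(s(e))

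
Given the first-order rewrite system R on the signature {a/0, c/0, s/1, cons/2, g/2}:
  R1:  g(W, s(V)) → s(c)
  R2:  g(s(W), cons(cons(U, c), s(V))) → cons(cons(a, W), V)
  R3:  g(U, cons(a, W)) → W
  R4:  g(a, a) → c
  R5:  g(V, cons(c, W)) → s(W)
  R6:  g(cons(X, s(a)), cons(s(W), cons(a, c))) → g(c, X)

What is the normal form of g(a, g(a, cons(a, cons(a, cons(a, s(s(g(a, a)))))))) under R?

cons(a, s(s(c)))

1. g(a, g(a, cons(a, cons(a, cons(a, s(s(g(a, a))))))))  →  g(a, cons(a, cons(a, s(s(g(a, a))))))   [R3 at 2]
2. g(a, cons(a, cons(a, s(s(g(a, a))))))  →  cons(a, s(s(g(a, a))))   [R3 at ε]
3. cons(a, s(s(g(a, a))))  →  cons(a, s(s(c)))   [R4 at 2.1.1]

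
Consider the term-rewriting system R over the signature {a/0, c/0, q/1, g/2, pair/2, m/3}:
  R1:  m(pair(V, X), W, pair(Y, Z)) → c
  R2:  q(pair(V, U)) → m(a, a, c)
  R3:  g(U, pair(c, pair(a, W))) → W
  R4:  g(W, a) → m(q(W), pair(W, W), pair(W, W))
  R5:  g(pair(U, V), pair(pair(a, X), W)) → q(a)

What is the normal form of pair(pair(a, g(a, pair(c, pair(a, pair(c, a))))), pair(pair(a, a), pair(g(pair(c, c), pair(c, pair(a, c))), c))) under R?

1. pair(pair(a, g(a, pair(c, pair(a, pair(c, a))))), pair(pair(a, a), pair(g(pair(c, c), pair(c, pair(a, c))), c)))  →  pair(pair(a, pair(c, a)), pair(pair(a, a), pair(g(pair(c, c), pair(c, pair(a, c))), c)))   [R3 at 1.2]
2. pair(pair(a, pair(c, a)), pair(pair(a, a), pair(g(pair(c, c), pair(c, pair(a, c))), c)))  →  pair(pair(a, pair(c, a)), pair(pair(a, a), pair(c, c)))   [R3 at 2.2.1]

pair(pair(a, pair(c, a)), pair(pair(a, a), pair(c, c)))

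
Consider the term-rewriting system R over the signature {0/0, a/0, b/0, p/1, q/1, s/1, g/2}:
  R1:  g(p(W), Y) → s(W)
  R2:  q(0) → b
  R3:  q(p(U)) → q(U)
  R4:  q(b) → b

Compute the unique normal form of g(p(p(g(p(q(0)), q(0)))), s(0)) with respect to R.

1. g(p(p(g(p(q(0)), q(0)))), s(0))  →  s(p(g(p(q(0)), q(0))))   [R1 at ε]
2. s(p(g(p(q(0)), q(0))))  →  s(p(s(q(0))))   [R1 at 1.1]
3. s(p(s(q(0))))  →  s(p(s(b)))   [R2 at 1.1.1]

s(p(s(b)))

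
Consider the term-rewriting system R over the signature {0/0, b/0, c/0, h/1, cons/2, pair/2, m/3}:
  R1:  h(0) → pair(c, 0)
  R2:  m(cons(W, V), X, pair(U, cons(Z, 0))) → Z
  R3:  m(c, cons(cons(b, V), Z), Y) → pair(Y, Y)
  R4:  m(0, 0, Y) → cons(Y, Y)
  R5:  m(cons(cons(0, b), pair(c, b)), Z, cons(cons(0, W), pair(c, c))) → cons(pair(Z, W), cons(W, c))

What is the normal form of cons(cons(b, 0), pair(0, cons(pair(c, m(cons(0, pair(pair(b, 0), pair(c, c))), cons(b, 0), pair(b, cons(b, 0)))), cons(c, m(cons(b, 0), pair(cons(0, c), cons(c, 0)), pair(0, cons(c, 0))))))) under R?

cons(cons(b, 0), pair(0, cons(pair(c, b), cons(c, c))))

1. cons(cons(b, 0), pair(0, cons(pair(c, m(cons(0, pair(pair(b, 0), pair(c, c))), cons(b, 0), pair(b, cons(b, 0)))), cons(c, m(cons(b, 0), pair(cons(0, c), cons(c, 0)), pair(0, cons(c, 0)))))))  →  cons(cons(b, 0), pair(0, cons(pair(c, b), cons(c, m(cons(b, 0), pair(cons(0, c), cons(c, 0)), pair(0, cons(c, 0)))))))   [R2 at 2.2.1.2]
2. cons(cons(b, 0), pair(0, cons(pair(c, b), cons(c, m(cons(b, 0), pair(cons(0, c), cons(c, 0)), pair(0, cons(c, 0)))))))  →  cons(cons(b, 0), pair(0, cons(pair(c, b), cons(c, c))))   [R2 at 2.2.2.2]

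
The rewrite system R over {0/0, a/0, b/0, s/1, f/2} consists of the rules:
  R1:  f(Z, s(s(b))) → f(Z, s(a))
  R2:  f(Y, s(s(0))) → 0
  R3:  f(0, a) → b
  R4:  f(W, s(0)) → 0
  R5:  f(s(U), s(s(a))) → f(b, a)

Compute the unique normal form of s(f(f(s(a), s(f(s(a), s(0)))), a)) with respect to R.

s(b)

1. s(f(f(s(a), s(f(s(a), s(0)))), a))  →  s(f(f(s(a), s(0)), a))   [R4 at 1.1.2.1]
2. s(f(f(s(a), s(0)), a))  →  s(f(0, a))   [R4 at 1.1]
3. s(f(0, a))  →  s(b)   [R3 at 1]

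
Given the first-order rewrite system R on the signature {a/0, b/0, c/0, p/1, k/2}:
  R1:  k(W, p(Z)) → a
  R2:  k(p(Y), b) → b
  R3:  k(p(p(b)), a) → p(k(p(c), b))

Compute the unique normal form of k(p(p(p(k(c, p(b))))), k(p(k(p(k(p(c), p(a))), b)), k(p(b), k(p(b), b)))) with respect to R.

b

1. k(p(p(p(k(c, p(b))))), k(p(k(p(k(p(c), p(a))), b)), k(p(b), k(p(b), b))))  →  k(p(p(p(a))), k(p(k(p(k(p(c), p(a))), b)), k(p(b), k(p(b), b))))   [R1 at 1.1.1.1]
2. k(p(p(p(a))), k(p(k(p(k(p(c), p(a))), b)), k(p(b), k(p(b), b))))  →  k(p(p(p(a))), k(p(b), k(p(b), k(p(b), b))))   [R2 at 2.1.1]
3. k(p(p(p(a))), k(p(b), k(p(b), k(p(b), b))))  →  k(p(p(p(a))), k(p(b), k(p(b), b)))   [R2 at 2.2.2]
4. k(p(p(p(a))), k(p(b), k(p(b), b)))  →  k(p(p(p(a))), k(p(b), b))   [R2 at 2.2]
5. k(p(p(p(a))), k(p(b), b))  →  k(p(p(p(a))), b)   [R2 at 2]
6. k(p(p(p(a))), b)  →  b   [R2 at ε]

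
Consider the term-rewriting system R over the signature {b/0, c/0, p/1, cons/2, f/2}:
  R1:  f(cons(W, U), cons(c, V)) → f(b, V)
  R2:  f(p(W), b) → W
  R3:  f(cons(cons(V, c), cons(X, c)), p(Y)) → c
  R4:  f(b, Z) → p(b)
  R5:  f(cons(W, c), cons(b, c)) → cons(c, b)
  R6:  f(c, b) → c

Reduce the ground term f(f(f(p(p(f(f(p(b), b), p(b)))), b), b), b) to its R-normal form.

b

1. f(f(f(p(p(f(f(p(b), b), p(b)))), b), b), b)  →  f(f(p(f(f(p(b), b), p(b))), b), b)   [R2 at 1.1]
2. f(f(p(f(f(p(b), b), p(b))), b), b)  →  f(f(f(p(b), b), p(b)), b)   [R2 at 1]
3. f(f(f(p(b), b), p(b)), b)  →  f(f(b, p(b)), b)   [R2 at 1.1]
4. f(f(b, p(b)), b)  →  f(p(b), b)   [R4 at 1]
5. f(p(b), b)  →  b   [R2 at ε]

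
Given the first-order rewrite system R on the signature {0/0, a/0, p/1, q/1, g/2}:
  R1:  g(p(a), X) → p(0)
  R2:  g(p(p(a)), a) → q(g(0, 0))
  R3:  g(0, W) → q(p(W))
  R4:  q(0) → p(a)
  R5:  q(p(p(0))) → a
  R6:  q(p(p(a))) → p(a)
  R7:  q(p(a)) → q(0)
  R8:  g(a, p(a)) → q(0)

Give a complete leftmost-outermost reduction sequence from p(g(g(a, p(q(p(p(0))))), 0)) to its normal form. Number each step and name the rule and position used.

p(p(0))

1. p(g(g(a, p(q(p(p(0))))), 0))  →  p(g(g(a, p(a)), 0))   [R5 at 1.1.2.1]
2. p(g(g(a, p(a)), 0))  →  p(g(q(0), 0))   [R8 at 1.1]
3. p(g(q(0), 0))  →  p(g(p(a), 0))   [R4 at 1.1]
4. p(g(p(a), 0))  →  p(p(0))   [R1 at 1]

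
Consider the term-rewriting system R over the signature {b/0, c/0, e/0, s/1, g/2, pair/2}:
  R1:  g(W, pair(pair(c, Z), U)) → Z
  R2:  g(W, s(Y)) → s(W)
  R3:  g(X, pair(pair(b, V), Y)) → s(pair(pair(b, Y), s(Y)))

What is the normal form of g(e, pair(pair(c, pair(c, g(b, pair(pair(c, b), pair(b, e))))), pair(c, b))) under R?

pair(c, b)

1. g(e, pair(pair(c, pair(c, g(b, pair(pair(c, b), pair(b, e))))), pair(c, b)))  →  pair(c, g(b, pair(pair(c, b), pair(b, e))))   [R1 at ε]
2. pair(c, g(b, pair(pair(c, b), pair(b, e))))  →  pair(c, b)   [R1 at 2]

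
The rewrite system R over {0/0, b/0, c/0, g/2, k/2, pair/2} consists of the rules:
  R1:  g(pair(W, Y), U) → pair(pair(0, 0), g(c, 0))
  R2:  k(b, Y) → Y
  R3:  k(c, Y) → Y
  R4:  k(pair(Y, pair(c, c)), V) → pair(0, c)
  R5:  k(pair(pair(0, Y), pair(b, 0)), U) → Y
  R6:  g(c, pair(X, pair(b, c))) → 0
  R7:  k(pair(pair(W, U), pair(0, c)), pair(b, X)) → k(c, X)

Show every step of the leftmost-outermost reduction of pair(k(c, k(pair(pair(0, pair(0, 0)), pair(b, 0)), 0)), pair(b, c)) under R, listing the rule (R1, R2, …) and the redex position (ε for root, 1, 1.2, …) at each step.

1. pair(k(c, k(pair(pair(0, pair(0, 0)), pair(b, 0)), 0)), pair(b, c))  →  pair(k(pair(pair(0, pair(0, 0)), pair(b, 0)), 0), pair(b, c))   [R3 at 1]
2. pair(k(pair(pair(0, pair(0, 0)), pair(b, 0)), 0), pair(b, c))  →  pair(pair(0, 0), pair(b, c))   [R5 at 1]

pair(pair(0, 0), pair(b, c))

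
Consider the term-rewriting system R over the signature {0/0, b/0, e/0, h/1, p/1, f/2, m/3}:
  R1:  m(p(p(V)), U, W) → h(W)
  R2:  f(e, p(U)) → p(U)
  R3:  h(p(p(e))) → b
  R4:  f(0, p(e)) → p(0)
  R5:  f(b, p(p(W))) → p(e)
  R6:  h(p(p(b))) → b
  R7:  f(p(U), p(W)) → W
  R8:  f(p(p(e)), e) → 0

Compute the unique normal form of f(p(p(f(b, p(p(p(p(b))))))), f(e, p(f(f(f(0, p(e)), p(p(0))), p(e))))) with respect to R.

e

1. f(p(p(f(b, p(p(p(p(b))))))), f(e, p(f(f(f(0, p(e)), p(p(0))), p(e)))))  →  f(p(p(p(e))), f(e, p(f(f(f(0, p(e)), p(p(0))), p(e)))))   [R5 at 1.1.1]
2. f(p(p(p(e))), f(e, p(f(f(f(0, p(e)), p(p(0))), p(e)))))  →  f(p(p(p(e))), p(f(f(f(0, p(e)), p(p(0))), p(e))))   [R2 at 2]
3. f(p(p(p(e))), p(f(f(f(0, p(e)), p(p(0))), p(e))))  →  f(f(f(0, p(e)), p(p(0))), p(e))   [R7 at ε]
4. f(f(f(0, p(e)), p(p(0))), p(e))  →  f(f(p(0), p(p(0))), p(e))   [R4 at 1.1]
5. f(f(p(0), p(p(0))), p(e))  →  f(p(0), p(e))   [R7 at 1]
6. f(p(0), p(e))  →  e   [R7 at ε]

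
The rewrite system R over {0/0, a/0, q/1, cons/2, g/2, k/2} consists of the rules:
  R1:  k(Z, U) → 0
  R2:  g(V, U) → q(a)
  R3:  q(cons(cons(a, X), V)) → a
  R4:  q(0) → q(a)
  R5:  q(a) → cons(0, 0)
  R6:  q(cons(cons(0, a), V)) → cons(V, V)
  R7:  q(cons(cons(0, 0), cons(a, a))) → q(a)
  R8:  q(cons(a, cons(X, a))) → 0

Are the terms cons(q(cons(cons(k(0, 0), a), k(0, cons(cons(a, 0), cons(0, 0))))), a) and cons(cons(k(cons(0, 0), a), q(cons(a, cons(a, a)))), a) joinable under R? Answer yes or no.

yes — NF(t₁) = cons(cons(0, 0), a), NF(t₂) = cons(cons(0, 0), a)

Reduce t₁ = cons(q(cons(cons(k(0, 0), a), k(0, cons(cons(a, 0), cons(0, 0))))), a):
1. cons(q(cons(cons(k(0, 0), a), k(0, cons(cons(a, 0), cons(0, 0))))), a)  →  cons(q(cons(cons(0, a), k(0, cons(cons(a, 0), cons(0, 0))))), a)   [R1 at 1.1.1.1]
2. cons(q(cons(cons(0, a), k(0, cons(cons(a, 0), cons(0, 0))))), a)  →  cons(cons(k(0, cons(cons(a, 0), cons(0, 0))), k(0, cons(cons(a, 0), cons(0, 0)))), a)   [R6 at 1]
3. cons(cons(k(0, cons(cons(a, 0), cons(0, 0))), k(0, cons(cons(a, 0), cons(0, 0)))), a)  →  cons(cons(0, k(0, cons(cons(a, 0), cons(0, 0)))), a)   [R1 at 1.1]
4. cons(cons(0, k(0, cons(cons(a, 0), cons(0, 0)))), a)  →  cons(cons(0, 0), a)   [R1 at 1.2]

Reduce t₂ = cons(cons(k(cons(0, 0), a), q(cons(a, cons(a, a)))), a):
1. cons(cons(k(cons(0, 0), a), q(cons(a, cons(a, a)))), a)  →  cons(cons(0, q(cons(a, cons(a, a)))), a)   [R1 at 1.1]
2. cons(cons(0, q(cons(a, cons(a, a)))), a)  →  cons(cons(0, 0), a)   [R8 at 1.2]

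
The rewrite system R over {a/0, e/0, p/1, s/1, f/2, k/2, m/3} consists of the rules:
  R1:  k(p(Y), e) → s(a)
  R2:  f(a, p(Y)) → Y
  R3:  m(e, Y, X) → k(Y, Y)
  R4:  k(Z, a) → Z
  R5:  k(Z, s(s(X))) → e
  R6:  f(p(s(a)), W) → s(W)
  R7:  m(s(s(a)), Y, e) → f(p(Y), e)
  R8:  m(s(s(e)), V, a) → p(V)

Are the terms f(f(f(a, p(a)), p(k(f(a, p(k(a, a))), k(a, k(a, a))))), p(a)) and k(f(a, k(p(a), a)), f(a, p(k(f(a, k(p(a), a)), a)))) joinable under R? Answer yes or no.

Reduce t₁ = f(f(f(a, p(a)), p(k(f(a, p(k(a, a))), k(a, k(a, a))))), p(a)):
1. f(f(f(a, p(a)), p(k(f(a, p(k(a, a))), k(a, k(a, a))))), p(a))  →  f(f(a, p(k(f(a, p(k(a, a))), k(a, k(a, a))))), p(a))   [R2 at 1.1]
2. f(f(a, p(k(f(a, p(k(a, a))), k(a, k(a, a))))), p(a))  →  f(k(f(a, p(k(a, a))), k(a, k(a, a))), p(a))   [R2 at 1]
3. f(k(f(a, p(k(a, a))), k(a, k(a, a))), p(a))  →  f(k(k(a, a), k(a, k(a, a))), p(a))   [R2 at 1.1]
4. f(k(k(a, a), k(a, k(a, a))), p(a))  →  f(k(a, k(a, k(a, a))), p(a))   [R4 at 1.1]
5. f(k(a, k(a, k(a, a))), p(a))  →  f(k(a, k(a, a)), p(a))   [R4 at 1.2.2]
6. f(k(a, k(a, a)), p(a))  →  f(k(a, a), p(a))   [R4 at 1.2]
7. f(k(a, a), p(a))  →  f(a, p(a))   [R4 at 1]
8. f(a, p(a))  →  a   [R2 at ε]

Reduce t₂ = k(f(a, k(p(a), a)), f(a, p(k(f(a, k(p(a), a)), a)))):
1. k(f(a, k(p(a), a)), f(a, p(k(f(a, k(p(a), a)), a))))  →  k(f(a, p(a)), f(a, p(k(f(a, k(p(a), a)), a))))   [R4 at 1.2]
2. k(f(a, p(a)), f(a, p(k(f(a, k(p(a), a)), a))))  →  k(a, f(a, p(k(f(a, k(p(a), a)), a))))   [R2 at 1]
3. k(a, f(a, p(k(f(a, k(p(a), a)), a))))  →  k(a, k(f(a, k(p(a), a)), a))   [R2 at 2]
4. k(a, k(f(a, k(p(a), a)), a))  →  k(a, f(a, k(p(a), a)))   [R4 at 2]
5. k(a, f(a, k(p(a), a)))  →  k(a, f(a, p(a)))   [R4 at 2.2]
6. k(a, f(a, p(a)))  →  k(a, a)   [R2 at 2]
7. k(a, a)  →  a   [R4 at ε]

yes — NF(t₁) = a, NF(t₂) = a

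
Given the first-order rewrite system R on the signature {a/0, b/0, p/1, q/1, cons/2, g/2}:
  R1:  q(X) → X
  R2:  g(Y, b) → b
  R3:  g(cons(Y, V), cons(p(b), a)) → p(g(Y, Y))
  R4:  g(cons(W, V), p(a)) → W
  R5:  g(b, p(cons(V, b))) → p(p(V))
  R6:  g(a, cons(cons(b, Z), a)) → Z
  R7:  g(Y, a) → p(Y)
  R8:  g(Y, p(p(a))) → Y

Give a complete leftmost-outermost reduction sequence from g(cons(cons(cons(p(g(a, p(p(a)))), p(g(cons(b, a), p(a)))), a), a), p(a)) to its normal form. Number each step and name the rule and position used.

1. g(cons(cons(cons(p(g(a, p(p(a)))), p(g(cons(b, a), p(a)))), a), a), p(a))  →  cons(cons(p(g(a, p(p(a)))), p(g(cons(b, a), p(a)))), a)   [R4 at ε]
2. cons(cons(p(g(a, p(p(a)))), p(g(cons(b, a), p(a)))), a)  →  cons(cons(p(a), p(g(cons(b, a), p(a)))), a)   [R8 at 1.1.1]
3. cons(cons(p(a), p(g(cons(b, a), p(a)))), a)  →  cons(cons(p(a), p(b)), a)   [R4 at 1.2.1]

cons(cons(p(a), p(b)), a)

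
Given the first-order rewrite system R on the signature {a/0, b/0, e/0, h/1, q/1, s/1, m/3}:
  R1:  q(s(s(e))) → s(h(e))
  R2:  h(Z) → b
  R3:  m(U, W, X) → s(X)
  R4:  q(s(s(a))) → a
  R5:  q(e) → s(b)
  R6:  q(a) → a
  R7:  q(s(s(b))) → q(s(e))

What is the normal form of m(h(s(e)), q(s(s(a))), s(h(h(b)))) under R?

1. m(h(s(e)), q(s(s(a))), s(h(h(b))))  →  s(s(h(h(b))))   [R3 at ε]
2. s(s(h(h(b))))  →  s(s(b))   [R2 at 1.1]

s(s(b))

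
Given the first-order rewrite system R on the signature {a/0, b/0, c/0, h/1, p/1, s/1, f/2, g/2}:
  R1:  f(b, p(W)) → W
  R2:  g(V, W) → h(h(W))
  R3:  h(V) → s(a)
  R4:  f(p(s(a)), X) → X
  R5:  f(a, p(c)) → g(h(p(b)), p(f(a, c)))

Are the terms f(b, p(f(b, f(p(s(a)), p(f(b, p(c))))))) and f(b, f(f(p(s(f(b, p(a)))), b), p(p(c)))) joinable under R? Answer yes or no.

yes — NF(t₁) = c, NF(t₂) = c

Reduce t₁ = f(b, p(f(b, f(p(s(a)), p(f(b, p(c))))))):
1. f(b, p(f(b, f(p(s(a)), p(f(b, p(c)))))))  →  f(b, f(p(s(a)), p(f(b, p(c)))))   [R1 at ε]
2. f(b, f(p(s(a)), p(f(b, p(c)))))  →  f(b, p(f(b, p(c))))   [R4 at 2]
3. f(b, p(f(b, p(c))))  →  f(b, p(c))   [R1 at ε]
4. f(b, p(c))  →  c   [R1 at ε]

Reduce t₂ = f(b, f(f(p(s(f(b, p(a)))), b), p(p(c)))):
1. f(b, f(f(p(s(f(b, p(a)))), b), p(p(c))))  →  f(b, f(f(p(s(a)), b), p(p(c))))   [R1 at 2.1.1.1.1]
2. f(b, f(f(p(s(a)), b), p(p(c))))  →  f(b, f(b, p(p(c))))   [R4 at 2.1]
3. f(b, f(b, p(p(c))))  →  f(b, p(c))   [R1 at 2]
4. f(b, p(c))  →  c   [R1 at ε]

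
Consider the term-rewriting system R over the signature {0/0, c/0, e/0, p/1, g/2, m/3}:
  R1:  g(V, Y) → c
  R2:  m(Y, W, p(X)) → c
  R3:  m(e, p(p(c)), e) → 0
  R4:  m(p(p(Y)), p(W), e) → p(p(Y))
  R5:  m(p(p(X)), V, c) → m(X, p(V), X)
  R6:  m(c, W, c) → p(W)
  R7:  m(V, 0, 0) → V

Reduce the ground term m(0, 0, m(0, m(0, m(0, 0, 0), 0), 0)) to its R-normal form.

0

1. m(0, 0, m(0, m(0, m(0, 0, 0), 0), 0))  →  m(0, 0, m(0, m(0, 0, 0), 0))   [R7 at 3.2.2]
2. m(0, 0, m(0, m(0, 0, 0), 0))  →  m(0, 0, m(0, 0, 0))   [R7 at 3.2]
3. m(0, 0, m(0, 0, 0))  →  m(0, 0, 0)   [R7 at 3]
4. m(0, 0, 0)  →  0   [R7 at ε]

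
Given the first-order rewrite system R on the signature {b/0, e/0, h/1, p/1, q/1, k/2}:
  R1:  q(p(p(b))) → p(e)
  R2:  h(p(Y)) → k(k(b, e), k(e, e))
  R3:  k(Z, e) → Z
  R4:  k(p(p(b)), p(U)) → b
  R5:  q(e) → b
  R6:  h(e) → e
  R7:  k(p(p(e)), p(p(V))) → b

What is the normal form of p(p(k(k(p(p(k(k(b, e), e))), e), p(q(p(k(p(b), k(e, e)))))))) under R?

1. p(p(k(k(p(p(k(k(b, e), e))), e), p(q(p(k(p(b), k(e, e))))))))  →  p(p(k(p(p(k(k(b, e), e))), p(q(p(k(p(b), k(e, e))))))))   [R3 at 1.1.1]
2. p(p(k(p(p(k(k(b, e), e))), p(q(p(k(p(b), k(e, e))))))))  →  p(p(k(p(p(k(b, e))), p(q(p(k(p(b), k(e, e))))))))   [R3 at 1.1.1.1.1]
3. p(p(k(p(p(k(b, e))), p(q(p(k(p(b), k(e, e))))))))  →  p(p(k(p(p(b)), p(q(p(k(p(b), k(e, e))))))))   [R3 at 1.1.1.1.1]
4. p(p(k(p(p(b)), p(q(p(k(p(b), k(e, e))))))))  →  p(p(b))   [R4 at 1.1]

p(p(b))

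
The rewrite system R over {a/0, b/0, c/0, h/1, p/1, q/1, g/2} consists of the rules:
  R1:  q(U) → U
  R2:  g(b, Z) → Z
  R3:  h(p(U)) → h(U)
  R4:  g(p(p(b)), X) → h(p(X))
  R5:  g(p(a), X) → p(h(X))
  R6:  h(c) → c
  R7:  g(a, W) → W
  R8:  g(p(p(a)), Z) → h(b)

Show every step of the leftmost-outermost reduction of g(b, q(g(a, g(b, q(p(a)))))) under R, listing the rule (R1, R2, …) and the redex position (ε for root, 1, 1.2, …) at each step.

1. g(b, q(g(a, g(b, q(p(a))))))  →  q(g(a, g(b, q(p(a)))))   [R2 at ε]
2. q(g(a, g(b, q(p(a)))))  →  g(a, g(b, q(p(a))))   [R1 at ε]
3. g(a, g(b, q(p(a))))  →  g(b, q(p(a)))   [R7 at ε]
4. g(b, q(p(a)))  →  q(p(a))   [R2 at ε]
5. q(p(a))  →  p(a)   [R1 at ε]

p(a)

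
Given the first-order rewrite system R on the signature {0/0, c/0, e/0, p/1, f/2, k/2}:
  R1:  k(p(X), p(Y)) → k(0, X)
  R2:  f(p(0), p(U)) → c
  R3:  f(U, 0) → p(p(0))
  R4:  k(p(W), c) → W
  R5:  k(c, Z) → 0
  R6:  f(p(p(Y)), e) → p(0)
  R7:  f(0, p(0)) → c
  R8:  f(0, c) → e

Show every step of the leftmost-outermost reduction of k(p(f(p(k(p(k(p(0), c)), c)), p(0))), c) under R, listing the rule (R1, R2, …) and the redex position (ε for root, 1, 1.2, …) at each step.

1. k(p(f(p(k(p(k(p(0), c)), c)), p(0))), c)  →  f(p(k(p(k(p(0), c)), c)), p(0))   [R4 at ε]
2. f(p(k(p(k(p(0), c)), c)), p(0))  →  f(p(k(p(0), c)), p(0))   [R4 at 1.1]
3. f(p(k(p(0), c)), p(0))  →  f(p(0), p(0))   [R4 at 1.1]
4. f(p(0), p(0))  →  c   [R2 at ε]

c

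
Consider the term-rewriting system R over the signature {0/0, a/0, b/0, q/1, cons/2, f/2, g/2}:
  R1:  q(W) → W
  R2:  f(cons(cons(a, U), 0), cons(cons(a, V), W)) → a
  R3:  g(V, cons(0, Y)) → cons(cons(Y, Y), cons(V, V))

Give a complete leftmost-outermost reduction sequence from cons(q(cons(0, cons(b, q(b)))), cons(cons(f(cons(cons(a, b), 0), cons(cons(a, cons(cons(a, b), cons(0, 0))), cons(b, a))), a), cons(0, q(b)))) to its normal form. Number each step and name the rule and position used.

cons(cons(0, cons(b, b)), cons(cons(a, a), cons(0, b)))

1. cons(q(cons(0, cons(b, q(b)))), cons(cons(f(cons(cons(a, b), 0), cons(cons(a, cons(cons(a, b), cons(0, 0))), cons(b, a))), a), cons(0, q(b))))  →  cons(cons(0, cons(b, q(b))), cons(cons(f(cons(cons(a, b), 0), cons(cons(a, cons(cons(a, b), cons(0, 0))), cons(b, a))), a), cons(0, q(b))))   [R1 at 1]
2. cons(cons(0, cons(b, q(b))), cons(cons(f(cons(cons(a, b), 0), cons(cons(a, cons(cons(a, b), cons(0, 0))), cons(b, a))), a), cons(0, q(b))))  →  cons(cons(0, cons(b, b)), cons(cons(f(cons(cons(a, b), 0), cons(cons(a, cons(cons(a, b), cons(0, 0))), cons(b, a))), a), cons(0, q(b))))   [R1 at 1.2.2]
3. cons(cons(0, cons(b, b)), cons(cons(f(cons(cons(a, b), 0), cons(cons(a, cons(cons(a, b), cons(0, 0))), cons(b, a))), a), cons(0, q(b))))  →  cons(cons(0, cons(b, b)), cons(cons(a, a), cons(0, q(b))))   [R2 at 2.1.1]
4. cons(cons(0, cons(b, b)), cons(cons(a, a), cons(0, q(b))))  →  cons(cons(0, cons(b, b)), cons(cons(a, a), cons(0, b)))   [R1 at 2.2.2]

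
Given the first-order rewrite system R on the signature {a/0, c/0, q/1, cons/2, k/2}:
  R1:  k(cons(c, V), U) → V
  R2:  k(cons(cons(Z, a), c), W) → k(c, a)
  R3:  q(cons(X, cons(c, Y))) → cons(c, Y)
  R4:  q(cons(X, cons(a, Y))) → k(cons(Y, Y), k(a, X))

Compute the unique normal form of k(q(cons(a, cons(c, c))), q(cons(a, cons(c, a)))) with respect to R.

1. k(q(cons(a, cons(c, c))), q(cons(a, cons(c, a))))  →  k(cons(c, c), q(cons(a, cons(c, a))))   [R3 at 1]
2. k(cons(c, c), q(cons(a, cons(c, a))))  →  c   [R1 at ε]

c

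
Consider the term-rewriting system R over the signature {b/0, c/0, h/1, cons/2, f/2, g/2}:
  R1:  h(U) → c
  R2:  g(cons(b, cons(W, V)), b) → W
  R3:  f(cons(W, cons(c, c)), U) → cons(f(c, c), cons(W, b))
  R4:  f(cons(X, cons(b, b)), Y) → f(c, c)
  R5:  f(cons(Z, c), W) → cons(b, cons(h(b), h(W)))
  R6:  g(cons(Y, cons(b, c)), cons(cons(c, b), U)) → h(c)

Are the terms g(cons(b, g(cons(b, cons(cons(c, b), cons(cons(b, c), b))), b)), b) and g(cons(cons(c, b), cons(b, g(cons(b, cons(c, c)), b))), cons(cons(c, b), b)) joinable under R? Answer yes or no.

Reduce t₁ = g(cons(b, g(cons(b, cons(cons(c, b), cons(cons(b, c), b))), b)), b):
1. g(cons(b, g(cons(b, cons(cons(c, b), cons(cons(b, c), b))), b)), b)  →  g(cons(b, cons(c, b)), b)   [R2 at 1.2]
2. g(cons(b, cons(c, b)), b)  →  c   [R2 at ε]

Reduce t₂ = g(cons(cons(c, b), cons(b, g(cons(b, cons(c, c)), b))), cons(cons(c, b), b)):
1. g(cons(cons(c, b), cons(b, g(cons(b, cons(c, c)), b))), cons(cons(c, b), b))  →  g(cons(cons(c, b), cons(b, c)), cons(cons(c, b), b))   [R2 at 1.2.2]
2. g(cons(cons(c, b), cons(b, c)), cons(cons(c, b), b))  →  h(c)   [R6 at ε]
3. h(c)  →  c   [R1 at ε]

yes — NF(t₁) = c, NF(t₂) = c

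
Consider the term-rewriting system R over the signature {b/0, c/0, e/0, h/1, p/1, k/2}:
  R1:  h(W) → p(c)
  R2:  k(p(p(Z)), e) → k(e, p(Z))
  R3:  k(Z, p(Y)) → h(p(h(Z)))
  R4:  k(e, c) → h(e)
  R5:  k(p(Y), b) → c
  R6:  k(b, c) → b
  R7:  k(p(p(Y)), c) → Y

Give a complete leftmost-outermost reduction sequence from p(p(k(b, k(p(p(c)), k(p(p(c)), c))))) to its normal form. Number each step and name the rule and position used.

1. p(p(k(b, k(p(p(c)), k(p(p(c)), c)))))  →  p(p(k(b, k(p(p(c)), c))))   [R7 at 1.1.2.2]
2. p(p(k(b, k(p(p(c)), c))))  →  p(p(k(b, c)))   [R7 at 1.1.2]
3. p(p(k(b, c)))  →  p(p(b))   [R6 at 1.1]

p(p(b))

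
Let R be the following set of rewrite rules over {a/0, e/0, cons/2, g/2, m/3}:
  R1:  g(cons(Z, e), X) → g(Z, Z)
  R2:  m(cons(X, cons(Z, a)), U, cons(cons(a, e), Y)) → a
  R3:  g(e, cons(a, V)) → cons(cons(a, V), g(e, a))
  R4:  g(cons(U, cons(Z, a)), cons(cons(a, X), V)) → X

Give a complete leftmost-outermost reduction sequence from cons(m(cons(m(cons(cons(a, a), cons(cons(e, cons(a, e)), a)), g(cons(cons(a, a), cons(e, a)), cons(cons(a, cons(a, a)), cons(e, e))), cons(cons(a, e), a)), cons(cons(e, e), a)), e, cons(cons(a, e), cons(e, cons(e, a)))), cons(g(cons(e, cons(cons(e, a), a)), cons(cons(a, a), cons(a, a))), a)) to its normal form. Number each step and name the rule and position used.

cons(a, cons(a, a))

1. cons(m(cons(m(cons(cons(a, a), cons(cons(e, cons(a, e)), a)), g(cons(cons(a, a), cons(e, a)), cons(cons(a, cons(a, a)), cons(e, e))), cons(cons(a, e), a)), cons(cons(e, e), a)), e, cons(cons(a, e), cons(e, cons(e, a)))), cons(g(cons(e, cons(cons(e, a), a)), cons(cons(a, a), cons(a, a))), a))  →  cons(a, cons(g(cons(e, cons(cons(e, a), a)), cons(cons(a, a), cons(a, a))), a))   [R2 at 1]
2. cons(a, cons(g(cons(e, cons(cons(e, a), a)), cons(cons(a, a), cons(a, a))), a))  →  cons(a, cons(a, a))   [R4 at 2.1]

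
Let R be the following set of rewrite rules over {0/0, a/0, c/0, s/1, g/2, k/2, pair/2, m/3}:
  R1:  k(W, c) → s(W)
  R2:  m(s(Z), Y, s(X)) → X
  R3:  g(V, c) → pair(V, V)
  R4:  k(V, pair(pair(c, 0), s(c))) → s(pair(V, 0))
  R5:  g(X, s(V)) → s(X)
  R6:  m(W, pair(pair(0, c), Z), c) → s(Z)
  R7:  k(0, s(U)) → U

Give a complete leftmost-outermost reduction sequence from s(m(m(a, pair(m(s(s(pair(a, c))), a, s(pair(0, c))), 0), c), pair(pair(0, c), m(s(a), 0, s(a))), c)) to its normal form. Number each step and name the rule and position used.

1. s(m(m(a, pair(m(s(s(pair(a, c))), a, s(pair(0, c))), 0), c), pair(pair(0, c), m(s(a), 0, s(a))), c))  →  s(s(m(s(a), 0, s(a))))   [R6 at 1]
2. s(s(m(s(a), 0, s(a))))  →  s(s(a))   [R2 at 1.1]

s(s(a))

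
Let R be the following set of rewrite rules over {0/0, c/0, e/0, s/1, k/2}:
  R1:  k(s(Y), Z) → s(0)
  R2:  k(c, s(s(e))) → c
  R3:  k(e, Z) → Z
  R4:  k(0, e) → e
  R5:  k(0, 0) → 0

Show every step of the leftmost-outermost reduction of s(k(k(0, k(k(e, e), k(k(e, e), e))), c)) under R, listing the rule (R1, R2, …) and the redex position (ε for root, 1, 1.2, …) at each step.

1. s(k(k(0, k(k(e, e), k(k(e, e), e))), c))  →  s(k(k(0, k(e, k(k(e, e), e))), c))   [R3 at 1.1.2.1]
2. s(k(k(0, k(e, k(k(e, e), e))), c))  →  s(k(k(0, k(k(e, e), e)), c))   [R3 at 1.1.2]
3. s(k(k(0, k(k(e, e), e)), c))  →  s(k(k(0, k(e, e)), c))   [R3 at 1.1.2.1]
4. s(k(k(0, k(e, e)), c))  →  s(k(k(0, e), c))   [R3 at 1.1.2]
5. s(k(k(0, e), c))  →  s(k(e, c))   [R4 at 1.1]
6. s(k(e, c))  →  s(c)   [R3 at 1]

s(c)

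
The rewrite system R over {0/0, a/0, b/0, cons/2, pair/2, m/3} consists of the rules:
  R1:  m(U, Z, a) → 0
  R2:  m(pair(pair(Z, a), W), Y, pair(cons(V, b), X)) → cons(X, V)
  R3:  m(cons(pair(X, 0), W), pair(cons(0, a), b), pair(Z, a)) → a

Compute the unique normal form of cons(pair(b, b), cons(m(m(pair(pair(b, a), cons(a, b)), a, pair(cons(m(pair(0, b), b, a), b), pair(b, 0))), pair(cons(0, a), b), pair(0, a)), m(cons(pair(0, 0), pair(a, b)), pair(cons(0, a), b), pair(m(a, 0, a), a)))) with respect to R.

1. cons(pair(b, b), cons(m(m(pair(pair(b, a), cons(a, b)), a, pair(cons(m(pair(0, b), b, a), b), pair(b, 0))), pair(cons(0, a), b), pair(0, a)), m(cons(pair(0, 0), pair(a, b)), pair(cons(0, a), b), pair(m(a, 0, a), a))))  →  cons(pair(b, b), cons(m(cons(pair(b, 0), m(pair(0, b), b, a)), pair(cons(0, a), b), pair(0, a)), m(cons(pair(0, 0), pair(a, b)), pair(cons(0, a), b), pair(m(a, 0, a), a))))   [R2 at 2.1.1]
2. cons(pair(b, b), cons(m(cons(pair(b, 0), m(pair(0, b), b, a)), pair(cons(0, a), b), pair(0, a)), m(cons(pair(0, 0), pair(a, b)), pair(cons(0, a), b), pair(m(a, 0, a), a))))  →  cons(pair(b, b), cons(a, m(cons(pair(0, 0), pair(a, b)), pair(cons(0, a), b), pair(m(a, 0, a), a))))   [R3 at 2.1]
3. cons(pair(b, b), cons(a, m(cons(pair(0, 0), pair(a, b)), pair(cons(0, a), b), pair(m(a, 0, a), a))))  →  cons(pair(b, b), cons(a, a))   [R3 at 2.2]

cons(pair(b, b), cons(a, a))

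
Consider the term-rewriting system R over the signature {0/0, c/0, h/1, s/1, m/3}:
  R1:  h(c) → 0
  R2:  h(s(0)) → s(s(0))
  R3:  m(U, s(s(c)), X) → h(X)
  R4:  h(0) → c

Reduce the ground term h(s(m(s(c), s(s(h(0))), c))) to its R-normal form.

s(s(0))

1. h(s(m(s(c), s(s(h(0))), c)))  →  h(s(m(s(c), s(s(c)), c)))   [R4 at 1.1.2.1.1]
2. h(s(m(s(c), s(s(c)), c)))  →  h(s(h(c)))   [R3 at 1.1]
3. h(s(h(c)))  →  h(s(0))   [R1 at 1.1]
4. h(s(0))  →  s(s(0))   [R2 at ε]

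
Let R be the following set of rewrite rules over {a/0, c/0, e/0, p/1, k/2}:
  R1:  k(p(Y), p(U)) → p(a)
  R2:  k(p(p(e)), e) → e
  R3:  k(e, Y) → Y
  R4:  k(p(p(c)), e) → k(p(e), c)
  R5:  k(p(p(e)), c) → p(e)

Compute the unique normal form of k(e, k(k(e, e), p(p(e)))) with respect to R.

1. k(e, k(k(e, e), p(p(e))))  →  k(k(e, e), p(p(e)))   [R3 at ε]
2. k(k(e, e), p(p(e)))  →  k(e, p(p(e)))   [R3 at 1]
3. k(e, p(p(e)))  →  p(p(e))   [R3 at ε]

p(p(e))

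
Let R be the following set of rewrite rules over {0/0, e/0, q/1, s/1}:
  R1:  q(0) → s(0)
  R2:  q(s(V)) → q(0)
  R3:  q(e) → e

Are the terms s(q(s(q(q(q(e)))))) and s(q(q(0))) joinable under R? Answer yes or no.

Reduce t₁ = s(q(s(q(q(q(e)))))):
1. s(q(s(q(q(q(e))))))  →  s(q(0))   [R2 at 1]
2. s(q(0))  →  s(s(0))   [R1 at 1]

Reduce t₂ = s(q(q(0))):
1. s(q(q(0)))  →  s(q(s(0)))   [R1 at 1.1]
2. s(q(s(0)))  →  s(q(0))   [R2 at 1]
3. s(q(0))  →  s(s(0))   [R1 at 1]

yes — NF(t₁) = s(s(0)), NF(t₂) = s(s(0))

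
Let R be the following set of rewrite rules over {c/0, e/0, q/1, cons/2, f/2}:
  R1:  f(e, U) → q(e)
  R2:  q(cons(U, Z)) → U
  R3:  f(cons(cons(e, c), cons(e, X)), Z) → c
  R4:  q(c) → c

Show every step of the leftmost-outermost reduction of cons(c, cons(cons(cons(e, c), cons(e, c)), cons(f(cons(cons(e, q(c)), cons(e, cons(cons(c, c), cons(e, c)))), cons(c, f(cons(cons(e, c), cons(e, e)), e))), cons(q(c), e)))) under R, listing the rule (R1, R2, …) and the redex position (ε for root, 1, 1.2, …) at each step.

1. cons(c, cons(cons(cons(e, c), cons(e, c)), cons(f(cons(cons(e, q(c)), cons(e, cons(cons(c, c), cons(e, c)))), cons(c, f(cons(cons(e, c), cons(e, e)), e))), cons(q(c), e))))  →  cons(c, cons(cons(cons(e, c), cons(e, c)), cons(f(cons(cons(e, c), cons(e, cons(cons(c, c), cons(e, c)))), cons(c, f(cons(cons(e, c), cons(e, e)), e))), cons(q(c), e))))   [R4 at 2.2.1.1.1.2]
2. cons(c, cons(cons(cons(e, c), cons(e, c)), cons(f(cons(cons(e, c), cons(e, cons(cons(c, c), cons(e, c)))), cons(c, f(cons(cons(e, c), cons(e, e)), e))), cons(q(c), e))))  →  cons(c, cons(cons(cons(e, c), cons(e, c)), cons(c, cons(q(c), e))))   [R3 at 2.2.1]
3. cons(c, cons(cons(cons(e, c), cons(e, c)), cons(c, cons(q(c), e))))  →  cons(c, cons(cons(cons(e, c), cons(e, c)), cons(c, cons(c, e))))   [R4 at 2.2.2.1]

cons(c, cons(cons(cons(e, c), cons(e, c)), cons(c, cons(c, e))))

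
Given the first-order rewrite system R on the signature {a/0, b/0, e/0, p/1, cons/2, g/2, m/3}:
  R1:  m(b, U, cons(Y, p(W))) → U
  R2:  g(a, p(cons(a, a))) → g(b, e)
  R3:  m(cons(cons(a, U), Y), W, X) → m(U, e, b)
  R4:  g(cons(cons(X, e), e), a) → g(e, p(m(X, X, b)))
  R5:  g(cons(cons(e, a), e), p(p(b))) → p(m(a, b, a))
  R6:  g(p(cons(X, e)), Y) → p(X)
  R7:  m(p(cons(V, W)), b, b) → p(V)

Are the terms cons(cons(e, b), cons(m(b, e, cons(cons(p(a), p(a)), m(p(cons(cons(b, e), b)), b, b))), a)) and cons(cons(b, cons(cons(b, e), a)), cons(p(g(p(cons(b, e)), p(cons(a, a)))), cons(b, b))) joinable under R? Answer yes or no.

Reduce t₁ = cons(cons(e, b), cons(m(b, e, cons(cons(p(a), p(a)), m(p(cons(cons(b, e), b)), b, b))), a)):
1. cons(cons(e, b), cons(m(b, e, cons(cons(p(a), p(a)), m(p(cons(cons(b, e), b)), b, b))), a))  →  cons(cons(e, b), cons(m(b, e, cons(cons(p(a), p(a)), p(cons(b, e)))), a))   [R7 at 2.1.3.2]
2. cons(cons(e, b), cons(m(b, e, cons(cons(p(a), p(a)), p(cons(b, e)))), a))  →  cons(cons(e, b), cons(e, a))   [R1 at 2.1]

Reduce t₂ = cons(cons(b, cons(cons(b, e), a)), cons(p(g(p(cons(b, e)), p(cons(a, a)))), cons(b, b))):
1. cons(cons(b, cons(cons(b, e), a)), cons(p(g(p(cons(b, e)), p(cons(a, a)))), cons(b, b)))  →  cons(cons(b, cons(cons(b, e), a)), cons(p(p(b)), cons(b, b)))   [R6 at 2.1.1]

no — NF(t₁) = cons(cons(e, b), cons(e, a)), NF(t₂) = cons(cons(b, cons(cons(b, e), a)), cons(p(p(b)), cons(b, b)))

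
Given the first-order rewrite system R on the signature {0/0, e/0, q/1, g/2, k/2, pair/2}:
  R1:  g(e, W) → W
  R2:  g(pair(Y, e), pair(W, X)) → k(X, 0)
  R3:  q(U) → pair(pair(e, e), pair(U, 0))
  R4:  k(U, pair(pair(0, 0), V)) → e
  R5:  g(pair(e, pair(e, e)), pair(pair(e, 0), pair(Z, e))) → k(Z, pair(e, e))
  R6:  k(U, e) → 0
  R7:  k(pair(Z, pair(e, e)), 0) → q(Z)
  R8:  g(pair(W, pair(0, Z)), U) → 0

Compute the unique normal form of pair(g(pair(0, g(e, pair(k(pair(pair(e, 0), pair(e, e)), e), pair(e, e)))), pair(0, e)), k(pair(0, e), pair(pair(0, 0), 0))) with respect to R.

1. pair(g(pair(0, g(e, pair(k(pair(pair(e, 0), pair(e, e)), e), pair(e, e)))), pair(0, e)), k(pair(0, e), pair(pair(0, 0), 0)))  →  pair(g(pair(0, pair(k(pair(pair(e, 0), pair(e, e)), e), pair(e, e))), pair(0, e)), k(pair(0, e), pair(pair(0, 0), 0)))   [R1 at 1.1.2]
2. pair(g(pair(0, pair(k(pair(pair(e, 0), pair(e, e)), e), pair(e, e))), pair(0, e)), k(pair(0, e), pair(pair(0, 0), 0)))  →  pair(g(pair(0, pair(0, pair(e, e))), pair(0, e)), k(pair(0, e), pair(pair(0, 0), 0)))   [R6 at 1.1.2.1]
3. pair(g(pair(0, pair(0, pair(e, e))), pair(0, e)), k(pair(0, e), pair(pair(0, 0), 0)))  →  pair(0, k(pair(0, e), pair(pair(0, 0), 0)))   [R8 at 1]
4. pair(0, k(pair(0, e), pair(pair(0, 0), 0)))  →  pair(0, e)   [R4 at 2]

pair(0, e)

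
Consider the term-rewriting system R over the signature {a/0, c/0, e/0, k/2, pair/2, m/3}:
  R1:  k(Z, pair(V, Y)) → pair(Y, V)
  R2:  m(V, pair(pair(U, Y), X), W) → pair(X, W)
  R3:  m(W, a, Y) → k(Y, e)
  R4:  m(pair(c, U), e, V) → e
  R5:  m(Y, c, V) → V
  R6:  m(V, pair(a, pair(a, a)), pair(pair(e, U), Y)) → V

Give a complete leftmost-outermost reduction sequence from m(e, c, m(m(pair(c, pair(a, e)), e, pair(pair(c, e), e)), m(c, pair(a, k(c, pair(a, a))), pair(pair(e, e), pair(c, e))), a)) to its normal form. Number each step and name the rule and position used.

a

1. m(e, c, m(m(pair(c, pair(a, e)), e, pair(pair(c, e), e)), m(c, pair(a, k(c, pair(a, a))), pair(pair(e, e), pair(c, e))), a))  →  m(m(pair(c, pair(a, e)), e, pair(pair(c, e), e)), m(c, pair(a, k(c, pair(a, a))), pair(pair(e, e), pair(c, e))), a)   [R5 at ε]
2. m(m(pair(c, pair(a, e)), e, pair(pair(c, e), e)), m(c, pair(a, k(c, pair(a, a))), pair(pair(e, e), pair(c, e))), a)  →  m(e, m(c, pair(a, k(c, pair(a, a))), pair(pair(e, e), pair(c, e))), a)   [R4 at 1]
3. m(e, m(c, pair(a, k(c, pair(a, a))), pair(pair(e, e), pair(c, e))), a)  →  m(e, m(c, pair(a, pair(a, a)), pair(pair(e, e), pair(c, e))), a)   [R1 at 2.2.2]
4. m(e, m(c, pair(a, pair(a, a)), pair(pair(e, e), pair(c, e))), a)  →  m(e, c, a)   [R6 at 2]
5. m(e, c, a)  →  a   [R5 at ε]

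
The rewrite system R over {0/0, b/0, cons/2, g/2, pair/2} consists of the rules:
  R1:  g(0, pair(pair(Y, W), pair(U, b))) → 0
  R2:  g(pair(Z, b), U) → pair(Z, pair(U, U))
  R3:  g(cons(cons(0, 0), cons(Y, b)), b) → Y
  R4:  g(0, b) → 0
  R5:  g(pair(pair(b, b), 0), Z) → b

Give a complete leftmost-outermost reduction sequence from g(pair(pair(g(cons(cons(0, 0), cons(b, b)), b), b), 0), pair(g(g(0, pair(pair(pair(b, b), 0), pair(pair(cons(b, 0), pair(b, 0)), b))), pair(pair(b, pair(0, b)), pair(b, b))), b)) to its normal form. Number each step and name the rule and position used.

1. g(pair(pair(g(cons(cons(0, 0), cons(b, b)), b), b), 0), pair(g(g(0, pair(pair(pair(b, b), 0), pair(pair(cons(b, 0), pair(b, 0)), b))), pair(pair(b, pair(0, b)), pair(b, b))), b))  →  g(pair(pair(b, b), 0), pair(g(g(0, pair(pair(pair(b, b), 0), pair(pair(cons(b, 0), pair(b, 0)), b))), pair(pair(b, pair(0, b)), pair(b, b))), b))   [R3 at 1.1.1]
2. g(pair(pair(b, b), 0), pair(g(g(0, pair(pair(pair(b, b), 0), pair(pair(cons(b, 0), pair(b, 0)), b))), pair(pair(b, pair(0, b)), pair(b, b))), b))  →  b   [R5 at ε]

b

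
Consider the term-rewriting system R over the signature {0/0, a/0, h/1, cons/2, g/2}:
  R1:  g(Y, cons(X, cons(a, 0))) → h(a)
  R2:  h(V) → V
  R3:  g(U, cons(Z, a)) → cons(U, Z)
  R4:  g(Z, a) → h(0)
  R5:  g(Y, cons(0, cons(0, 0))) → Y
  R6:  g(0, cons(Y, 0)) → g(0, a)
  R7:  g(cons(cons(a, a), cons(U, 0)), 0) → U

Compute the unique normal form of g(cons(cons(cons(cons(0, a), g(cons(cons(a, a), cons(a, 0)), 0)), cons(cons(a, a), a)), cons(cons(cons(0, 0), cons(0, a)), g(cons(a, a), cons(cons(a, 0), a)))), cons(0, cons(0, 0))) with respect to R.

1. g(cons(cons(cons(cons(0, a), g(cons(cons(a, a), cons(a, 0)), 0)), cons(cons(a, a), a)), cons(cons(cons(0, 0), cons(0, a)), g(cons(a, a), cons(cons(a, 0), a)))), cons(0, cons(0, 0)))  →  cons(cons(cons(cons(0, a), g(cons(cons(a, a), cons(a, 0)), 0)), cons(cons(a, a), a)), cons(cons(cons(0, 0), cons(0, a)), g(cons(a, a), cons(cons(a, 0), a))))   [R5 at ε]
2. cons(cons(cons(cons(0, a), g(cons(cons(a, a), cons(a, 0)), 0)), cons(cons(a, a), a)), cons(cons(cons(0, 0), cons(0, a)), g(cons(a, a), cons(cons(a, 0), a))))  →  cons(cons(cons(cons(0, a), a), cons(cons(a, a), a)), cons(cons(cons(0, 0), cons(0, a)), g(cons(a, a), cons(cons(a, 0), a))))   [R7 at 1.1.2]
3. cons(cons(cons(cons(0, a), a), cons(cons(a, a), a)), cons(cons(cons(0, 0), cons(0, a)), g(cons(a, a), cons(cons(a, 0), a))))  →  cons(cons(cons(cons(0, a), a), cons(cons(a, a), a)), cons(cons(cons(0, 0), cons(0, a)), cons(cons(a, a), cons(a, 0))))   [R3 at 2.2]

cons(cons(cons(cons(0, a), a), cons(cons(a, a), a)), cons(cons(cons(0, 0), cons(0, a)), cons(cons(a, a), cons(a, 0))))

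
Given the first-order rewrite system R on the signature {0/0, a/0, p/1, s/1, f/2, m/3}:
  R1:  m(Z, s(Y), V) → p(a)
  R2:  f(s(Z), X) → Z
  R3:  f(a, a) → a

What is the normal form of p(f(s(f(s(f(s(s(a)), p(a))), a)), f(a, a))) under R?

1. p(f(s(f(s(f(s(s(a)), p(a))), a)), f(a, a)))  →  p(f(s(f(s(s(a)), p(a))), a))   [R2 at 1]
2. p(f(s(f(s(s(a)), p(a))), a))  →  p(f(s(s(a)), p(a)))   [R2 at 1]
3. p(f(s(s(a)), p(a)))  →  p(s(a))   [R2 at 1]

p(s(a))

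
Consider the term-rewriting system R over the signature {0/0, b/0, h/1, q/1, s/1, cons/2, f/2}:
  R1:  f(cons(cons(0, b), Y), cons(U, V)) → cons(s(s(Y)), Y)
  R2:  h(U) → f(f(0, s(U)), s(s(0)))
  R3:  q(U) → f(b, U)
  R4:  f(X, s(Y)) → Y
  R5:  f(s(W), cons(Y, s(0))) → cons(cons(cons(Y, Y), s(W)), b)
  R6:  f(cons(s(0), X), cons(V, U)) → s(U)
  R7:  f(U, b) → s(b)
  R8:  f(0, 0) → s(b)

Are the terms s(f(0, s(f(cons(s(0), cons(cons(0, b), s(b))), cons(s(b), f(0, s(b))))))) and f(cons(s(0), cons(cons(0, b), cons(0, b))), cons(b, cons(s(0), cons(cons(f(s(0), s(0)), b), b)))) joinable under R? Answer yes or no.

no — NF(t₁) = s(s(b)), NF(t₂) = s(cons(s(0), cons(cons(0, b), b)))

Reduce t₁ = s(f(0, s(f(cons(s(0), cons(cons(0, b), s(b))), cons(s(b), f(0, s(b))))))):
1. s(f(0, s(f(cons(s(0), cons(cons(0, b), s(b))), cons(s(b), f(0, s(b)))))))  →  s(f(cons(s(0), cons(cons(0, b), s(b))), cons(s(b), f(0, s(b)))))   [R4 at 1]
2. s(f(cons(s(0), cons(cons(0, b), s(b))), cons(s(b), f(0, s(b)))))  →  s(s(f(0, s(b))))   [R6 at 1]
3. s(s(f(0, s(b))))  →  s(s(b))   [R4 at 1.1]

Reduce t₂ = f(cons(s(0), cons(cons(0, b), cons(0, b))), cons(b, cons(s(0), cons(cons(f(s(0), s(0)), b), b)))):
1. f(cons(s(0), cons(cons(0, b), cons(0, b))), cons(b, cons(s(0), cons(cons(f(s(0), s(0)), b), b))))  →  s(cons(s(0), cons(cons(f(s(0), s(0)), b), b)))   [R6 at ε]
2. s(cons(s(0), cons(cons(f(s(0), s(0)), b), b)))  →  s(cons(s(0), cons(cons(0, b), b)))   [R4 at 1.2.1.1]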